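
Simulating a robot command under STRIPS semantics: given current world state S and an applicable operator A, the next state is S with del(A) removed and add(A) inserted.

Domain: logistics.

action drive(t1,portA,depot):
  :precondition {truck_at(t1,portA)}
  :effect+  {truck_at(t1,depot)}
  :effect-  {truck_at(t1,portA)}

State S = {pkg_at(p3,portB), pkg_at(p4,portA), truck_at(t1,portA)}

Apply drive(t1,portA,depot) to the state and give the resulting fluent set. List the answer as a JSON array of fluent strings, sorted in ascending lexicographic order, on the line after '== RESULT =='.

Compute (S \ del) ∪ add:
  pre ⊆ S: {truck_at(t1,portA)} ⊆ S  — applicable
  S \ del = {pkg_at(p3,portB), pkg_at(p4,portA)}
  ∪ add   = {pkg_at(p3,portB), pkg_at(p4,portA), truck_at(t1,depot)}

== RESULT ==
["pkg_at(p3,portB)", "pkg_at(p4,portA)", "truck_at(t1,depot)"]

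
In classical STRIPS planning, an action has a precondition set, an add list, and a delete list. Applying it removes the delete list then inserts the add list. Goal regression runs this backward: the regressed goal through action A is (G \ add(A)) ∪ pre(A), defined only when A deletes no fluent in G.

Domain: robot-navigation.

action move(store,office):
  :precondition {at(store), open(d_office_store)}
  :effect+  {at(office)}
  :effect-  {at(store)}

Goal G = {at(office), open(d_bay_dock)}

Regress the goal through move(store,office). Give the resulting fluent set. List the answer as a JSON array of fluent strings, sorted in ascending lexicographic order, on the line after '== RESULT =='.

Compute (G \ add) ∪ pre:
  G ∩ del = {}  (empty — regression defined)
  G \ add = {at(office), open(d_bay_dock)} \ {at(office)} = {open(d_bay_dock)}
  ∪ pre   = {open(d_bay_dock)} ∪ {at(store), open(d_office_store)}
          = {at(store), open(d_bay_dock), open(d_office_store)}

== RESULT ==
["at(store)", "open(d_bay_dock)", "open(d_office_store)"]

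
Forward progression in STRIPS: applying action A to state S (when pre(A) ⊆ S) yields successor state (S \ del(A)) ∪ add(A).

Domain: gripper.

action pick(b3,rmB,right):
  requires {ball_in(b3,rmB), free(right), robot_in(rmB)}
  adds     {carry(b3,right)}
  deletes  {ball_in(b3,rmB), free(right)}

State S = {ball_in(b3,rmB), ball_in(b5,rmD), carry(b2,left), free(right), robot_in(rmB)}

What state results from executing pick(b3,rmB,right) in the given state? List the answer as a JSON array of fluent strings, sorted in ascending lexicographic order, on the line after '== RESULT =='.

Compute (S \ del) ∪ add:
  pre ⊆ S: {ball_in(b3,rmB), free(right), robot_in(rmB)} ⊆ S  — applicable
  S \ del = {ball_in(b5,rmD), carry(b2,left), robot_in(rmB)}
  ∪ add   = {ball_in(b5,rmD), carry(b2,left), carry(b3,right), robot_in(rmB)}

== RESULT ==
["ball_in(b5,rmD)", "carry(b2,left)", "carry(b3,right)", "robot_in(rmB)"]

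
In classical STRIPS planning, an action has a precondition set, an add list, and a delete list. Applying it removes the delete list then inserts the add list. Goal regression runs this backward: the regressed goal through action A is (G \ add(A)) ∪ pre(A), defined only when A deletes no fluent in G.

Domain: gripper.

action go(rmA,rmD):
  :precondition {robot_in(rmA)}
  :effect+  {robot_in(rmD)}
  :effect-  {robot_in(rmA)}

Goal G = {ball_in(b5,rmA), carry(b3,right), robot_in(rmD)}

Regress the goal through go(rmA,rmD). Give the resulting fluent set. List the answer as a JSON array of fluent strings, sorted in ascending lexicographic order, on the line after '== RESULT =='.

Regress:
  G ∩ del = {}  (empty — regression defined)
  G \ add = {ball_in(b5,rmA), carry(b3,right), robot_in(rmD)} \ {robot_in(rmD)} = {ball_in(b5,rmA), carry(b3,right)}
  ∪ pre   = {ball_in(b5,rmA), carry(b3,right)} ∪ {robot_in(rmA)}
          = {ball_in(b5,rmA), carry(b3,right), robot_in(rmA)}

== RESULT ==
["ball_in(b5,rmA)", "carry(b3,right)", "robot_in(rmA)"]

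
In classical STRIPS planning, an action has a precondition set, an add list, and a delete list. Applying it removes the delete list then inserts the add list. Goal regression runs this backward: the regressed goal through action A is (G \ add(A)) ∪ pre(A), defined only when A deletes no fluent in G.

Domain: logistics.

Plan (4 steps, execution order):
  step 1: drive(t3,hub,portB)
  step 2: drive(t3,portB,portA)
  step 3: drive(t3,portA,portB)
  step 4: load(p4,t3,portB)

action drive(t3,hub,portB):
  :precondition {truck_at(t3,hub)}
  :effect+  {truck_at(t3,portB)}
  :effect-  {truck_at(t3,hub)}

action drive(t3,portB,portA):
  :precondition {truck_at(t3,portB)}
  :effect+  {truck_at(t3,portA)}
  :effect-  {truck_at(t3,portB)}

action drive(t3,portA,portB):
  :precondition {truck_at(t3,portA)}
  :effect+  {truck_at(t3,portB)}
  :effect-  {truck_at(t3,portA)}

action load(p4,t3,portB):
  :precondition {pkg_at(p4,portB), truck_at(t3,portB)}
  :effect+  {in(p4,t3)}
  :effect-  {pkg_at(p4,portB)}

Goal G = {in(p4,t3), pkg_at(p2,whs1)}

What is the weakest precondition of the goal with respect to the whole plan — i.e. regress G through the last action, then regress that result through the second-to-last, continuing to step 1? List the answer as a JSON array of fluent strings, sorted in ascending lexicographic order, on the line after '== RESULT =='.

Work backward from the goal:
  through step 4 (load(p4,t3,portB)): drop {in(p4,t3)}, keep {pkg_at(p2,whs1)}, require {pkg_at(p4,portB), truck_at(t3,portB)}
    → {pkg_at(p2,whs1), pkg_at(p4,portB), truck_at(t3,portB)}
  through step 3 (drive(t3,portA,portB)): drop {truck_at(t3,portB)}, keep {pkg_at(p2,whs1), pkg_at(p4,portB)}, require {truck_at(t3,portA)}
    → {pkg_at(p2,whs1), pkg_at(p4,portB), truck_at(t3,portA)}
  through step 2 (drive(t3,portB,portA)): drop {truck_at(t3,portA)}, keep {pkg_at(p2,whs1), pkg_at(p4,portB)}, require {truck_at(t3,portB)}
    → {pkg_at(p2,whs1), pkg_at(p4,portB), truck_at(t3,portB)}
  through step 1 (drive(t3,hub,portB)): drop {truck_at(t3,portB)}, keep {pkg_at(p2,whs1), pkg_at(p4,portB)}, require {truck_at(t3,hub)}
    → {pkg_at(p2,whs1), pkg_at(p4,portB), truck_at(t3,hub)}

== RESULT ==
["pkg_at(p2,whs1)", "pkg_at(p4,portB)", "truck_at(t3,hub)"]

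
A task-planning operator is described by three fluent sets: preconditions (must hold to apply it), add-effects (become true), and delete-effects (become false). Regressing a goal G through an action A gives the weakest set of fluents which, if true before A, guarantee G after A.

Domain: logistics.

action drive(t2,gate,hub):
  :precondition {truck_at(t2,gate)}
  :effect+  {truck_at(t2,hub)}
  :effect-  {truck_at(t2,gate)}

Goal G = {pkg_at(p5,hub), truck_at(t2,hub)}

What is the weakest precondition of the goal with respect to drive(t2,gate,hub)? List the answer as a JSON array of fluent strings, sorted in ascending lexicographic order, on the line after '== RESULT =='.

Compute (G \ add) ∪ pre:
  G ∩ del = {}  (empty — regression defined)
  G \ add = {pkg_at(p5,hub), truck_at(t2,hub)} \ {truck_at(t2,hub)} = {pkg_at(p5,hub)}
  ∪ pre   = {pkg_at(p5,hub)} ∪ {truck_at(t2,gate)}
          = {pkg_at(p5,hub), truck_at(t2,gate)}

== RESULT ==
["pkg_at(p5,hub)", "truck_at(t2,gate)"]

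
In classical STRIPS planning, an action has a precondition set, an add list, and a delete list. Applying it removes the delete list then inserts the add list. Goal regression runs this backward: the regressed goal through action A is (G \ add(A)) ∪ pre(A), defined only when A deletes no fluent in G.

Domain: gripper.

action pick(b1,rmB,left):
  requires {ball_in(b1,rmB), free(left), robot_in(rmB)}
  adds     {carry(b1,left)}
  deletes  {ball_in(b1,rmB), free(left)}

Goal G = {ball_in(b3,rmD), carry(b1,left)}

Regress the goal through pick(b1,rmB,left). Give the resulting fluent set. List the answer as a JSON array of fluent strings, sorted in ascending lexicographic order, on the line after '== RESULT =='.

Compute (G \ add) ∪ pre:
  G ∩ del = {}  (empty — regression defined)
  G \ add = {ball_in(b3,rmD), carry(b1,left)} \ {carry(b1,left)} = {ball_in(b3,rmD)}
  ∪ pre   = {ball_in(b3,rmD)} ∪ {ball_in(b1,rmB), free(left), robot_in(rmB)}
          = {ball_in(b1,rmB), ball_in(b3,rmD), free(left), robot_in(rmB)}

== RESULT ==
["ball_in(b1,rmB)", "ball_in(b3,rmD)", "free(left)", "robot_in(rmB)"]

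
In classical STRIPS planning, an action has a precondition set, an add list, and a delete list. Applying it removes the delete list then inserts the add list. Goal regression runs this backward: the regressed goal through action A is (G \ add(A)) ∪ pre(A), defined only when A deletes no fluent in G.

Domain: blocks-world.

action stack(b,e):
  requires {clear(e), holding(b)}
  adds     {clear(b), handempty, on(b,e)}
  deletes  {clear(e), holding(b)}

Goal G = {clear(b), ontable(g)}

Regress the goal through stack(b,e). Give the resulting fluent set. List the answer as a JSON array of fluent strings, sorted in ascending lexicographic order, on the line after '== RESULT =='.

Regress:
  G ∩ del = {}  (empty — regression defined)
  G \ add = {clear(b), ontable(g)} \ {clear(b), handempty, on(b,e)} = {ontable(g)}
  ∪ pre   = {ontable(g)} ∪ {clear(e), holding(b)}
          = {clear(e), holding(b), ontable(g)}

== RESULT ==
["clear(e)", "holding(b)", "ontable(g)"]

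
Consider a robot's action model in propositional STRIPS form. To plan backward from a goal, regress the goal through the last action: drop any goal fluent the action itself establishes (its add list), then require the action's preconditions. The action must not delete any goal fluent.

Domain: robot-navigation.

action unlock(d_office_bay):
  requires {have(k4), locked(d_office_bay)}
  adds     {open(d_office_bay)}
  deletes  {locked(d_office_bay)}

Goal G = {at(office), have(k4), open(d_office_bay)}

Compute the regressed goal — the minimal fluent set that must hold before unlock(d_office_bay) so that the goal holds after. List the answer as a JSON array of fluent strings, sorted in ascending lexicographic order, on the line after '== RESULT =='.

Regress:
  G ∩ del = {}  (empty — regression defined)
  G \ add = {at(office), have(k4), open(d_office_bay)} \ {open(d_office_bay)} = {at(office), have(k4)}
  ∪ pre   = {at(office), have(k4)} ∪ {have(k4), locked(d_office_bay)}
          = {at(office), have(k4), locked(d_office_bay)}

== RESULT ==
["at(office)", "have(k4)", "locked(d_office_bay)"]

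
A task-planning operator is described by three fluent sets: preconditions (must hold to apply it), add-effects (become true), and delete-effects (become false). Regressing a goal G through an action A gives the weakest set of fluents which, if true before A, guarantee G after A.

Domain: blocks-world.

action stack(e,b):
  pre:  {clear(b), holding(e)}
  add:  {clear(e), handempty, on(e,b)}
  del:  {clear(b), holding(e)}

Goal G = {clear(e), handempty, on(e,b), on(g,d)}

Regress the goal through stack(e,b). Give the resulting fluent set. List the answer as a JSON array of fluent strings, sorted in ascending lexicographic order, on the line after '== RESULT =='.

Compute (G \ add) ∪ pre:
  G ∩ del = {}  (empty — regression defined)
  G \ add = {clear(e), handempty, on(e,b), on(g,d)} \ {clear(e), handempty, on(e,b)} = {on(g,d)}
  ∪ pre   = {on(g,d)} ∪ {clear(b), holding(e)}
          = {clear(b), holding(e), on(g,d)}

== RESULT ==
["clear(b)", "holding(e)", "on(g,d)"]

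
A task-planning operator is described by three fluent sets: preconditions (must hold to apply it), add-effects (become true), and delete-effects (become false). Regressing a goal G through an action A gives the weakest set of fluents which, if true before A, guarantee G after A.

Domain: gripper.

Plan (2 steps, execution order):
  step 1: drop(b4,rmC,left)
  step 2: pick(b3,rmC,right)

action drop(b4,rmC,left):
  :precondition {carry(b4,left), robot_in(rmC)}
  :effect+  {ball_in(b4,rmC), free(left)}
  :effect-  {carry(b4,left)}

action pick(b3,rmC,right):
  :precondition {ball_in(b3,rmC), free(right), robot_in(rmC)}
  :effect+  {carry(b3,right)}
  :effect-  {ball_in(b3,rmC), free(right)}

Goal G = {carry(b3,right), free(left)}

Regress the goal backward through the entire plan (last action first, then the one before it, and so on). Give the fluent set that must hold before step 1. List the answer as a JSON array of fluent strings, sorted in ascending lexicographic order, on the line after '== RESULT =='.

Regress step by step:
  through step 2 (pick(b3,rmC,right)): drop {carry(b3,right)}, keep {free(left)}, require {ball_in(b3,rmC), free(right), robot_in(rmC)}
    → {ball_in(b3,rmC), free(left), free(right), robot_in(rmC)}
  through step 1 (drop(b4,rmC,left)): drop {free(left)}, keep {ball_in(b3,rmC), free(right), robot_in(rmC)}, require {carry(b4,left), robot_in(rmC)}
    → {ball_in(b3,rmC), carry(b4,left), free(right), robot_in(rmC)}

== RESULT ==
["ball_in(b3,rmC)", "carry(b4,left)", "free(right)", "robot_in(rmC)"]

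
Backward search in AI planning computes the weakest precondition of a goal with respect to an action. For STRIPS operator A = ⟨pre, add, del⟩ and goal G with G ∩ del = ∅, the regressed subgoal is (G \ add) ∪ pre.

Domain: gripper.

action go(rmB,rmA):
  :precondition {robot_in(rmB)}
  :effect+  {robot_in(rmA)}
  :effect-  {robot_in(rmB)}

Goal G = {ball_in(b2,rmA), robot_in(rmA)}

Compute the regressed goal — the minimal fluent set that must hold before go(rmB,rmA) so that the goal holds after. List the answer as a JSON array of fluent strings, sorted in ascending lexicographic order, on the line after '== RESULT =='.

Regress:
  G ∩ del = {}  (empty — regression defined)
  G \ add = {ball_in(b2,rmA), robot_in(rmA)} \ {robot_in(rmA)} = {ball_in(b2,rmA)}
  ∪ pre   = {ball_in(b2,rmA)} ∪ {robot_in(rmB)}
          = {ball_in(b2,rmA), robot_in(rmB)}

== RESULT ==
["ball_in(b2,rmA)", "robot_in(rmB)"]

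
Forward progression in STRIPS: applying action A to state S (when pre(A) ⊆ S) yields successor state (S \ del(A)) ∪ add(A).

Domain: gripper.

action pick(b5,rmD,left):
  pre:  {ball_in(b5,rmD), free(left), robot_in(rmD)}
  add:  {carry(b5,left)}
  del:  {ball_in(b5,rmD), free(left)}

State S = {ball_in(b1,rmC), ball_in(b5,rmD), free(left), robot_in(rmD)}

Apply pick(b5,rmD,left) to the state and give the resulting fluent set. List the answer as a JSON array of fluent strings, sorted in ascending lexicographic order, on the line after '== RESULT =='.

Progress:
  pre ⊆ S: {ball_in(b5,rmD), free(left), robot_in(rmD)} ⊆ S  — applicable
  S \ del = {ball_in(b1,rmC), robot_in(rmD)}
  ∪ add   = {ball_in(b1,rmC), carry(b5,left), robot_in(rmD)}

== RESULT ==
["ball_in(b1,rmC)", "carry(b5,left)", "robot_in(rmD)"]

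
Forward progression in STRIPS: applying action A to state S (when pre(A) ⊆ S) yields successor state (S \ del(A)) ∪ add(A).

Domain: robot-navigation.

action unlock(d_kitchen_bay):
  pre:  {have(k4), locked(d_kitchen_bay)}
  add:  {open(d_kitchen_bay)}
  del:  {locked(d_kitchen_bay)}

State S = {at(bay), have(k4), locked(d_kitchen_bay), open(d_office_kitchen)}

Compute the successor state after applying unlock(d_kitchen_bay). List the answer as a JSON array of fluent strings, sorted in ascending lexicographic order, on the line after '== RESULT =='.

Progress:
  pre ⊆ S: {have(k4), locked(d_kitchen_bay)} ⊆ S  — applicable
  S \ del = {at(bay), have(k4), open(d_office_kitchen)}
  ∪ add   = {at(bay), have(k4), open(d_kitchen_bay), open(d_office_kitchen)}

== RESULT ==
["at(bay)", "have(k4)", "open(d_kitchen_bay)", "open(d_office_kitchen)"]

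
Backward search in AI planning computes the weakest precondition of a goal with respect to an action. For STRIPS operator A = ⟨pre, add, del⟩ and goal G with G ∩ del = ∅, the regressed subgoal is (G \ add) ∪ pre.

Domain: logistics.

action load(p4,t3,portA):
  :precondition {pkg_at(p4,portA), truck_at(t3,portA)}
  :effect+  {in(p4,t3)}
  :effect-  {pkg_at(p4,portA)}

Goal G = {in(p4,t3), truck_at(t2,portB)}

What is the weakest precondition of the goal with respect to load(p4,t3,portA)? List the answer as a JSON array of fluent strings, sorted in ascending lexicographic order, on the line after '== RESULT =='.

Compute (G \ add) ∪ pre:
  G ∩ del = {}  (empty — regression defined)
  G \ add = {in(p4,t3), truck_at(t2,portB)} \ {in(p4,t3)} = {truck_at(t2,portB)}
  ∪ pre   = {truck_at(t2,portB)} ∪ {pkg_at(p4,portA), truck_at(t3,portA)}
          = {pkg_at(p4,portA), truck_at(t2,portB), truck_at(t3,portA)}

== RESULT ==
["pkg_at(p4,portA)", "truck_at(t2,portB)", "truck_at(t3,portA)"]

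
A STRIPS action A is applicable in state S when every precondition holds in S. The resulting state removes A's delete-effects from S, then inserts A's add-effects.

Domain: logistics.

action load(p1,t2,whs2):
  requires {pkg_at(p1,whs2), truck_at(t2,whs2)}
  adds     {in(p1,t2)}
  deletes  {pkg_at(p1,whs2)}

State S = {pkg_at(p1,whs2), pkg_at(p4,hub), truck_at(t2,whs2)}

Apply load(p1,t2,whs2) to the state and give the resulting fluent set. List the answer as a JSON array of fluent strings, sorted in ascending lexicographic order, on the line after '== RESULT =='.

Compute (S \ del) ∪ add:
  pre ⊆ S: {pkg_at(p1,whs2), truck_at(t2,whs2)} ⊆ S  — applicable
  S \ del = {pkg_at(p4,hub), truck_at(t2,whs2)}
  ∪ add   = {in(p1,t2), pkg_at(p4,hub), truck_at(t2,whs2)}

== RESULT ==
["in(p1,t2)", "pkg_at(p4,hub)", "truck_at(t2,whs2)"]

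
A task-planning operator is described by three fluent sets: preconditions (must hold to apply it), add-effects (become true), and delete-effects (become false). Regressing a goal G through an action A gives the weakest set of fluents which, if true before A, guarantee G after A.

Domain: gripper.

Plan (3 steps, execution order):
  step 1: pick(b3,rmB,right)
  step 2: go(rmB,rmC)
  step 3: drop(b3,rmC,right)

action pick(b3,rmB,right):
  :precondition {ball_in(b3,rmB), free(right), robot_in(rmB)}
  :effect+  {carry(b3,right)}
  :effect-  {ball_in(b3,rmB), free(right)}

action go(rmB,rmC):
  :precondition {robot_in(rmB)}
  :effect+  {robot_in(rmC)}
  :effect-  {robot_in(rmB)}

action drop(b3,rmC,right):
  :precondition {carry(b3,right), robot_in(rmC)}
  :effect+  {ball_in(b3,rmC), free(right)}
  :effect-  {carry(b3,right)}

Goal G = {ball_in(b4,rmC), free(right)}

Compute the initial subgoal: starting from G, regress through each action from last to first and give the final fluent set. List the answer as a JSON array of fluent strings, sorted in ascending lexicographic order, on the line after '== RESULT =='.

Regress step by step:
  through step 3 (drop(b3,rmC,right)): drop {free(right)}, keep {ball_in(b4,rmC)}, require {carry(b3,right), robot_in(rmC)}
    → {ball_in(b4,rmC), carry(b3,right), robot_in(rmC)}
  through step 2 (go(rmB,rmC)): drop {robot_in(rmC)}, keep {ball_in(b4,rmC), carry(b3,right)}, require {robot_in(rmB)}
    → {ball_in(b4,rmC), carry(b3,right), robot_in(rmB)}
  through step 1 (pick(b3,rmB,right)): drop {carry(b3,right)}, keep {ball_in(b4,rmC), robot_in(rmB)}, require {ball_in(b3,rmB), free(right), robot_in(rmB)}
    → {ball_in(b3,rmB), ball_in(b4,rmC), free(right), robot_in(rmB)}

== RESULT ==
["ball_in(b3,rmB)", "ball_in(b4,rmC)", "free(right)", "robot_in(rmB)"]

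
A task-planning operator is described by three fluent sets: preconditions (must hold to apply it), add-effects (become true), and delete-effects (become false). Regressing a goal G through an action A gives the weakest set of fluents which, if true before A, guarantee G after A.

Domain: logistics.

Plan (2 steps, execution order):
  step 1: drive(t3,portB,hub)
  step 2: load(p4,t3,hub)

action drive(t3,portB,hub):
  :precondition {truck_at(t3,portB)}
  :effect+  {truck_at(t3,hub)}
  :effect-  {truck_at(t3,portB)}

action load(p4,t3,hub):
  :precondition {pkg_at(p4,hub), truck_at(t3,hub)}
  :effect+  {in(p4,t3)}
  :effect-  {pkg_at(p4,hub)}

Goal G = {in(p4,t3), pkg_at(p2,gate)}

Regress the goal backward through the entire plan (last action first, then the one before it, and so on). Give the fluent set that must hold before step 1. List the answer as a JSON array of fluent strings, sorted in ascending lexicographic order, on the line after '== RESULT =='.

Work backward from the goal:
  through step 2 (load(p4,t3,hub)): drop {in(p4,t3)}, keep {pkg_at(p2,gate)}, require {pkg_at(p4,hub), truck_at(t3,hub)}
    → {pkg_at(p2,gate), pkg_at(p4,hub), truck_at(t3,hub)}
  through step 1 (drive(t3,portB,hub)): drop {truck_at(t3,hub)}, keep {pkg_at(p2,gate), pkg_at(p4,hub)}, require {truck_at(t3,portB)}
    → {pkg_at(p2,gate), pkg_at(p4,hub), truck_at(t3,portB)}

== RESULT ==
["pkg_at(p2,gate)", "pkg_at(p4,hub)", "truck_at(t3,portB)"]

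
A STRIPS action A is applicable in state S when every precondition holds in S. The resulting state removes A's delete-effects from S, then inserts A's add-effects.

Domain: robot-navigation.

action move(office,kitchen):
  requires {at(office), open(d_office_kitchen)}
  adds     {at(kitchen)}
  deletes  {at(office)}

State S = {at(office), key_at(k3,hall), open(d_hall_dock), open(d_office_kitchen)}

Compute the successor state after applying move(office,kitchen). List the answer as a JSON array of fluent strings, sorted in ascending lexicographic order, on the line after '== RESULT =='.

Compute (S \ del) ∪ add:
  pre ⊆ S: {at(office), open(d_office_kitchen)} ⊆ S  — applicable
  S \ del = {key_at(k3,hall), open(d_hall_dock), open(d_office_kitchen)}
  ∪ add   = {at(kitchen), key_at(k3,hall), open(d_hall_dock), open(d_office_kitchen)}

== RESULT ==
["at(kitchen)", "key_at(k3,hall)", "open(d_hall_dock)", "open(d_office_kitchen)"]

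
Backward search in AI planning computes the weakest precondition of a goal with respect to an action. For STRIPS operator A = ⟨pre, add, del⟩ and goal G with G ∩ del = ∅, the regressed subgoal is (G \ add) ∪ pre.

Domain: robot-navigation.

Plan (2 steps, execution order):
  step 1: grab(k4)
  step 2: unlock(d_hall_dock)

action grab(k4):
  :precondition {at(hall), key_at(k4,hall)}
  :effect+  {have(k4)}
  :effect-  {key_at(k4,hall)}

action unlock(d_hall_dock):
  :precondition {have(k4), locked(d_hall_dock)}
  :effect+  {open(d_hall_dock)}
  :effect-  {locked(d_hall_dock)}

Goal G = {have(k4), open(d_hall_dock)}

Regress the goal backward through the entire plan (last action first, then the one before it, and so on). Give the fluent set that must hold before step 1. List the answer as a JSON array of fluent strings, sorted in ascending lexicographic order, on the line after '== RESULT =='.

Regress step by step:
  through step 2 (unlock(d_hall_dock)): drop {open(d_hall_dock)}, keep {have(k4)}, require {have(k4), locked(d_hall_dock)}
    → {have(k4), locked(d_hall_dock)}
  through step 1 (grab(k4)): drop {have(k4)}, keep {locked(d_hall_dock)}, require {at(hall), key_at(k4,hall)}
    → {at(hall), key_at(k4,hall), locked(d_hall_dock)}

== RESULT ==
["at(hall)", "key_at(k4,hall)", "locked(d_hall_dock)"]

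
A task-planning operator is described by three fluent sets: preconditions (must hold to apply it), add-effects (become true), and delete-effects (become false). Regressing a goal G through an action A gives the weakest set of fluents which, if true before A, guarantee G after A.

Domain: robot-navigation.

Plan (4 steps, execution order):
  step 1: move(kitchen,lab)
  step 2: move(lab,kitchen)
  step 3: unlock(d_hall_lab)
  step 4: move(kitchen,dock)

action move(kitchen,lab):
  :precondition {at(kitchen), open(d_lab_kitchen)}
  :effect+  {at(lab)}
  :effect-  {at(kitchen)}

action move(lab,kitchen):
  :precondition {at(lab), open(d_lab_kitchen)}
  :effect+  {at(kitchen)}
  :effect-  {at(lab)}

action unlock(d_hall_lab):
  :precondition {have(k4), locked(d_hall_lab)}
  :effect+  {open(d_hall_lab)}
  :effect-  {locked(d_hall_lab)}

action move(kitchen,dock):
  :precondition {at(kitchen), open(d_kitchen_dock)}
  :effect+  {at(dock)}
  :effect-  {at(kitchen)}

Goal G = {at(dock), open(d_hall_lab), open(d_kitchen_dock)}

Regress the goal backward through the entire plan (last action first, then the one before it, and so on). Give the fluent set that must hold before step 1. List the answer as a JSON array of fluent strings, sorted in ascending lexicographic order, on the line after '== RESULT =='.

Work backward from the goal:
  through step 4 (move(kitchen,dock)): drop {at(dock)}, keep {open(d_hall_lab), open(d_kitchen_dock)}, require {at(kitchen), open(d_kitchen_dock)}
    → {at(kitchen), open(d_hall_lab), open(d_kitchen_dock)}
  through step 3 (unlock(d_hall_lab)): drop {open(d_hall_lab)}, keep {at(kitchen), open(d_kitchen_dock)}, require {have(k4), locked(d_hall_lab)}
    → {at(kitchen), have(k4), locked(d_hall_lab), open(d_kitchen_dock)}
  through step 2 (move(lab,kitchen)): drop {at(kitchen)}, keep {have(k4), locked(d_hall_lab), open(d_kitchen_dock)}, require {at(lab), open(d_lab_kitchen)}
    → {at(lab), have(k4), locked(d_hall_lab), open(d_kitchen_dock), open(d_lab_kitchen)}
  through step 1 (move(kitchen,lab)): drop {at(lab)}, keep {have(k4), locked(d_hall_lab), open(d_kitchen_dock), open(d_lab_kitchen)}, require {at(kitchen), open(d_lab_kitchen)}
    → {at(kitchen), have(k4), locked(d_hall_lab), open(d_kitchen_dock), open(d_lab_kitchen)}

== RESULT ==
["at(kitchen)", "have(k4)", "locked(d_hall_lab)", "open(d_kitchen_dock)", "open(d_lab_kitchen)"]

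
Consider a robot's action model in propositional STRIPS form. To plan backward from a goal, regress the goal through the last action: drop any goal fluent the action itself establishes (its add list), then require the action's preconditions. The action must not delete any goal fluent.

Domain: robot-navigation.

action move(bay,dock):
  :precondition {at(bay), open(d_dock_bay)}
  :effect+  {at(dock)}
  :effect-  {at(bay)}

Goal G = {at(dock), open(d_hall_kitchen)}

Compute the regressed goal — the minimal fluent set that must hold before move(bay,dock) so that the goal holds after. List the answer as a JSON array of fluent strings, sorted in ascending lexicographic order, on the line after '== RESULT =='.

Regress:
  G ∩ del = {}  (empty — regression defined)
  G \ add = {at(dock), open(d_hall_kitchen)} \ {at(dock)} = {open(d_hall_kitchen)}
  ∪ pre   = {open(d_hall_kitchen)} ∪ {at(bay), open(d_dock_bay)}
          = {at(bay), open(d_dock_bay), open(d_hall_kitchen)}

== RESULT ==
["at(bay)", "open(d_dock_bay)", "open(d_hall_kitchen)"]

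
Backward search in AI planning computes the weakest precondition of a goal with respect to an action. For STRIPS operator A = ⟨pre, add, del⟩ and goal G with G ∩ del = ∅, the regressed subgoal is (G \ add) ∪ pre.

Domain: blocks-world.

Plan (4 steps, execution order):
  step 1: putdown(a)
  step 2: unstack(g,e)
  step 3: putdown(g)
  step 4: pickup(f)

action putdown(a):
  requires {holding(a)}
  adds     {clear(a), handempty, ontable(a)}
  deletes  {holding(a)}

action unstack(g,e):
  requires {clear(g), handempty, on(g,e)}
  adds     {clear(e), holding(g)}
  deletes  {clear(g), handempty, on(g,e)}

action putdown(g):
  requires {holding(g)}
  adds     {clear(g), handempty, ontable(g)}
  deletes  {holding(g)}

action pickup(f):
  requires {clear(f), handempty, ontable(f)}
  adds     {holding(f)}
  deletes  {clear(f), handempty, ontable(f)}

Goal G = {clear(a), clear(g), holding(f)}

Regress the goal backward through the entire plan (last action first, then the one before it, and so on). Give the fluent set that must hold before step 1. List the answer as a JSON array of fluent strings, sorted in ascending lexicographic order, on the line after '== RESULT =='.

Work backward from the goal:
  through step 4 (pickup(f)): drop {holding(f)}, keep {clear(a), clear(g)}, require {clear(f), handempty, ontable(f)}
    → {clear(a), clear(f), clear(g), handempty, ontable(f)}
  through step 3 (putdown(g)): drop {clear(g), handempty}, keep {clear(a), clear(f), ontable(f)}, require {holding(g)}
    → {clear(a), clear(f), holding(g), ontable(f)}
  through step 2 (unstack(g,e)): drop {holding(g)}, keep {clear(a), clear(f), ontable(f)}, require {clear(g), handempty, on(g,e)}
    → {clear(a), clear(f), clear(g), handempty, on(g,e), ontable(f)}
  through step 1 (putdown(a)): drop {clear(a), handempty}, keep {clear(f), clear(g), on(g,e), ontable(f)}, require {holding(a)}
    → {clear(f), clear(g), holding(a), on(g,e), ontable(f)}

== RESULT ==
["clear(f)", "clear(g)", "holding(a)", "on(g,e)", "ontable(f)"]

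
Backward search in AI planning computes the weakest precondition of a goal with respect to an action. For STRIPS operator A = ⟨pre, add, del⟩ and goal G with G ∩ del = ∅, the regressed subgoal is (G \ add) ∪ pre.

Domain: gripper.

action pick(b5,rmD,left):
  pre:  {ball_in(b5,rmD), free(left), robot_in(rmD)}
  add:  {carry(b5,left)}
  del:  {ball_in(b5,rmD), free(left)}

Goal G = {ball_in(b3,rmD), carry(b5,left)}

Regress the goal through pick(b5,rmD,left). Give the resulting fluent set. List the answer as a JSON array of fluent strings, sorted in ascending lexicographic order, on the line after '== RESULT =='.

Regress:
  G ∩ del = {}  (empty — regression defined)
  G \ add = {ball_in(b3,rmD), carry(b5,left)} \ {carry(b5,left)} = {ball_in(b3,rmD)}
  ∪ pre   = {ball_in(b3,rmD)} ∪ {ball_in(b5,rmD), free(left), robot_in(rmD)}
          = {ball_in(b3,rmD), ball_in(b5,rmD), free(left), robot_in(rmD)}

== RESULT ==
["ball_in(b3,rmD)", "ball_in(b5,rmD)", "free(left)", "robot_in(rmD)"]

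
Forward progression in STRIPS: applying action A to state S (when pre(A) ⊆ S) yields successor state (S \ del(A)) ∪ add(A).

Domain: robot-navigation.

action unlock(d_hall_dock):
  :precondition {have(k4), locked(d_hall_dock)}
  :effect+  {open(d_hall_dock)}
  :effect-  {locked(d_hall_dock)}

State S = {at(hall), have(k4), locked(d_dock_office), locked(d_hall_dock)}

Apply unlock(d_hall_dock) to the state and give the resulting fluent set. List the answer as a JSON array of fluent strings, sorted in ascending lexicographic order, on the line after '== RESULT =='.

Compute (S \ del) ∪ add:
  pre ⊆ S: {have(k4), locked(d_hall_dock)} ⊆ S  — applicable
  S \ del = {at(hall), have(k4), locked(d_dock_office)}
  ∪ add   = {at(hall), have(k4), locked(d_dock_office), open(d_hall_dock)}

== RESULT ==
["at(hall)", "have(k4)", "locked(d_dock_office)", "open(d_hall_dock)"]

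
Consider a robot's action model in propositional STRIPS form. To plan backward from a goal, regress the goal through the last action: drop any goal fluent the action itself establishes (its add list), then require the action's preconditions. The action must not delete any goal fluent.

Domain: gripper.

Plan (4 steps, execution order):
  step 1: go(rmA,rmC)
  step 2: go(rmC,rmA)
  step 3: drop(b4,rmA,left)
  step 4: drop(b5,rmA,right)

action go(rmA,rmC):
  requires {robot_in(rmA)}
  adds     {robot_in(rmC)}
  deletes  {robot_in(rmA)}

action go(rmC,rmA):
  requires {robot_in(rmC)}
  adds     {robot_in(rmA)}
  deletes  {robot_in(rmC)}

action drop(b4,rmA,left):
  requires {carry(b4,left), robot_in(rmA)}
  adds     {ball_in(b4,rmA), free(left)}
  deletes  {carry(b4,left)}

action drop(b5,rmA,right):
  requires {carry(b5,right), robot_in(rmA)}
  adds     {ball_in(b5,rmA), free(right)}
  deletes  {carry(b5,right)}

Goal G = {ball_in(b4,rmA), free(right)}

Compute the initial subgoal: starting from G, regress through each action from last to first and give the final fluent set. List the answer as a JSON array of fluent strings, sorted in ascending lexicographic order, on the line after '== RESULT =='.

Regress step by step:
  through step 4 (drop(b5,rmA,right)): drop {free(right)}, keep {ball_in(b4,rmA)}, require {carry(b5,right), robot_in(rmA)}
    → {ball_in(b4,rmA), carry(b5,right), robot_in(rmA)}
  through step 3 (drop(b4,rmA,left)): drop {ball_in(b4,rmA)}, keep {carry(b5,right), robot_in(rmA)}, require {carry(b4,left), robot_in(rmA)}
    → {carry(b4,left), carry(b5,right), robot_in(rmA)}
  through step 2 (go(rmC,rmA)): drop {robot_in(rmA)}, keep {carry(b4,left), carry(b5,right)}, require {robot_in(rmC)}
    → {carry(b4,left), carry(b5,right), robot_in(rmC)}
  through step 1 (go(rmA,rmC)): drop {robot_in(rmC)}, keep {carry(b4,left), carry(b5,right)}, require {robot_in(rmA)}
    → {carry(b4,left), carry(b5,right), robot_in(rmA)}

== RESULT ==
["carry(b4,left)", "carry(b5,right)", "robot_in(rmA)"]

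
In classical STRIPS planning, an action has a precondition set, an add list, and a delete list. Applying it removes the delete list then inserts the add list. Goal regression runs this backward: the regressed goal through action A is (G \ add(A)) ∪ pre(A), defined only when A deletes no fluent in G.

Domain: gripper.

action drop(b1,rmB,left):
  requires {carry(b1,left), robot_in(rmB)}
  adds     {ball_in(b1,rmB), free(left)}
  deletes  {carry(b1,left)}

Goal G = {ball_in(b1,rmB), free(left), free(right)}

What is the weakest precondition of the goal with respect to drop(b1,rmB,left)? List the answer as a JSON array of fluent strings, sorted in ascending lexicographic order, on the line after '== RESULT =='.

Compute (G \ add) ∪ pre:
  G ∩ del = {}  (empty — regression defined)
  G \ add = {ball_in(b1,rmB), free(left), free(right)} \ {ball_in(b1,rmB), free(left)} = {free(right)}
  ∪ pre   = {free(right)} ∪ {carry(b1,left), robot_in(rmB)}
          = {carry(b1,left), free(right), robot_in(rmB)}

== RESULT ==
["carry(b1,left)", "free(right)", "robot_in(rmB)"]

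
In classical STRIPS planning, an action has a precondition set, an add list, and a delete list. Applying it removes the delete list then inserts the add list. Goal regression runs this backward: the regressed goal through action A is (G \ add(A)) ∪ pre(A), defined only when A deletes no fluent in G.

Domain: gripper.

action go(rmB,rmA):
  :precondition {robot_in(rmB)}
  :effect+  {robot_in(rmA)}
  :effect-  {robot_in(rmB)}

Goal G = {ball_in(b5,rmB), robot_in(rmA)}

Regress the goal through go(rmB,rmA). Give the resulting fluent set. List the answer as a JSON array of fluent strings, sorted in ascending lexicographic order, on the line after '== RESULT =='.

Compute (G \ add) ∪ pre:
  G ∩ del = {}  (empty — regression defined)
  G \ add = {ball_in(b5,rmB), robot_in(rmA)} \ {robot_in(rmA)} = {ball_in(b5,rmB)}
  ∪ pre   = {ball_in(b5,rmB)} ∪ {robot_in(rmB)}
          = {ball_in(b5,rmB), robot_in(rmB)}

== RESULT ==
["ball_in(b5,rmB)", "robot_in(rmB)"]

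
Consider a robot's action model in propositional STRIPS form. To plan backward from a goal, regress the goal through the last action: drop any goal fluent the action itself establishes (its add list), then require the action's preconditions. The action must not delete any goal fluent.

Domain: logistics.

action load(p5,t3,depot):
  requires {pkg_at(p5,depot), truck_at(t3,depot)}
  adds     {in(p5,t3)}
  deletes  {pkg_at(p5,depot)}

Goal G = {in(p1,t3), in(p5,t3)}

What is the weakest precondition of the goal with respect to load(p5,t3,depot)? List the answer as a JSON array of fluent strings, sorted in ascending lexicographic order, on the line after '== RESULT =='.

Compute (G \ add) ∪ pre:
  G ∩ del = {}  (empty — regression defined)
  G \ add = {in(p1,t3), in(p5,t3)} \ {in(p5,t3)} = {in(p1,t3)}
  ∪ pre   = {in(p1,t3)} ∪ {pkg_at(p5,depot), truck_at(t3,depot)}
          = {in(p1,t3), pkg_at(p5,depot), truck_at(t3,depot)}

== RESULT ==
["in(p1,t3)", "pkg_at(p5,depot)", "truck_at(t3,depot)"]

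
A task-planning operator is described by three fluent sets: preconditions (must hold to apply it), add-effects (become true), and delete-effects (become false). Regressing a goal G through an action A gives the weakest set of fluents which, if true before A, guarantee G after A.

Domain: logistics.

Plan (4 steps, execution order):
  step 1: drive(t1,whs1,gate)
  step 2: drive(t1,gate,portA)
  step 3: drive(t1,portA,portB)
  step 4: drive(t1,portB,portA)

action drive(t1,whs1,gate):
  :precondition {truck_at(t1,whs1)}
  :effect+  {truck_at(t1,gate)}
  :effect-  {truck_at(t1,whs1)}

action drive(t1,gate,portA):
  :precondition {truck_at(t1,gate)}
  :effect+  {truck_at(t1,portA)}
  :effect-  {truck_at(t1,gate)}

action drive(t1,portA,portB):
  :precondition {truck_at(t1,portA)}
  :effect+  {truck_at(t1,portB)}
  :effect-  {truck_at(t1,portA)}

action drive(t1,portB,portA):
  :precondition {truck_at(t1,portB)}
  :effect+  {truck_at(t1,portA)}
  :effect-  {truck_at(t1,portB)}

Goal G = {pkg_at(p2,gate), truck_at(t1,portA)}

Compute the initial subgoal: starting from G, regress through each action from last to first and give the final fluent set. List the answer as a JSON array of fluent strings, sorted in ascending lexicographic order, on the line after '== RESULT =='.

Work backward from the goal:
  through step 4 (drive(t1,portB,portA)): drop {truck_at(t1,portA)}, keep {pkg_at(p2,gate)}, require {truck_at(t1,portB)}
    → {pkg_at(p2,gate), truck_at(t1,portB)}
  through step 3 (drive(t1,portA,portB)): drop {truck_at(t1,portB)}, keep {pkg_at(p2,gate)}, require {truck_at(t1,portA)}
    → {pkg_at(p2,gate), truck_at(t1,portA)}
  through step 2 (drive(t1,gate,portA)): drop {truck_at(t1,portA)}, keep {pkg_at(p2,gate)}, require {truck_at(t1,gate)}
    → {pkg_at(p2,gate), truck_at(t1,gate)}
  through step 1 (drive(t1,whs1,gate)): drop {truck_at(t1,gate)}, keep {pkg_at(p2,gate)}, require {truck_at(t1,whs1)}
    → {pkg_at(p2,gate), truck_at(t1,whs1)}

== RESULT ==
["pkg_at(p2,gate)", "truck_at(t1,whs1)"]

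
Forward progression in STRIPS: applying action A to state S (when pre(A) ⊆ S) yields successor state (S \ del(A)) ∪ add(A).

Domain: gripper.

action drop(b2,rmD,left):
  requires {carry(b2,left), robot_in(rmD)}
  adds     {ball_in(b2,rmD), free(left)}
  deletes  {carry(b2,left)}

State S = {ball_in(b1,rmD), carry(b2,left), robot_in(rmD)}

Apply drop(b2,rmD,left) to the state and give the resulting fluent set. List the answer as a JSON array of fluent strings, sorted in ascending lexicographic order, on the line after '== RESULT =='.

Progress:
  pre ⊆ S: {carry(b2,left), robot_in(rmD)} ⊆ S  — applicable
  S \ del = {ball_in(b1,rmD), robot_in(rmD)}
  ∪ add   = {ball_in(b1,rmD), ball_in(b2,rmD), free(left), robot_in(rmD)}

== RESULT ==
["ball_in(b1,rmD)", "ball_in(b2,rmD)", "free(left)", "robot_in(rmD)"]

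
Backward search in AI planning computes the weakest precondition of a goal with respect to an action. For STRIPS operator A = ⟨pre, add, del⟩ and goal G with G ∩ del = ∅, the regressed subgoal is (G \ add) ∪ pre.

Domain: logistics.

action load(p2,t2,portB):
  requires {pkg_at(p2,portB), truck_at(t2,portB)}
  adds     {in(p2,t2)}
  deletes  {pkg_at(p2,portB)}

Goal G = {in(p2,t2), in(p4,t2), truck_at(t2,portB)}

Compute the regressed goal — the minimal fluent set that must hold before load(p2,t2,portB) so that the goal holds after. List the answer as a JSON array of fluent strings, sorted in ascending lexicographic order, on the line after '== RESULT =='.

Compute (G \ add) ∪ pre:
  G ∩ del = {}  (empty — regression defined)
  G \ add = {in(p2,t2), in(p4,t2), truck_at(t2,portB)} \ {in(p2,t2)} = {in(p4,t2), truck_at(t2,portB)}
  ∪ pre   = {in(p4,t2), truck_at(t2,portB)} ∪ {pkg_at(p2,portB), truck_at(t2,portB)}
          = {in(p4,t2), pkg_at(p2,portB), truck_at(t2,portB)}

== RESULT ==
["in(p4,t2)", "pkg_at(p2,portB)", "truck_at(t2,portB)"]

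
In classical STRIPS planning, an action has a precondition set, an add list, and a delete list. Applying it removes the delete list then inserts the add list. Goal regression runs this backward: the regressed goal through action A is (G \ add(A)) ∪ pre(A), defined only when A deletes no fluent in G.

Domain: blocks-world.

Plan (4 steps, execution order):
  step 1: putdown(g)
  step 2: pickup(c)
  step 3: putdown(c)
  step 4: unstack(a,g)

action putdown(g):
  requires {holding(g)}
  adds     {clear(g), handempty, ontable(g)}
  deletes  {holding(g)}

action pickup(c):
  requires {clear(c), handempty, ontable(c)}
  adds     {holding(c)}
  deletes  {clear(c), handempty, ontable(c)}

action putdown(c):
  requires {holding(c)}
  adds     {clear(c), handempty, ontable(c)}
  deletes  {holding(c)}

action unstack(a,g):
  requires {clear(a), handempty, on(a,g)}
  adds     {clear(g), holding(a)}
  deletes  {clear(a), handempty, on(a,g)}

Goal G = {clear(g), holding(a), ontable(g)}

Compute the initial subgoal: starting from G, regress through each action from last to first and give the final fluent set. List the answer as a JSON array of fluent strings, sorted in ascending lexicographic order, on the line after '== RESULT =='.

Work backward from the goal:
  through step 4 (unstack(a,g)): drop {clear(g), holding(a)}, keep {ontable(g)}, require {clear(a), handempty, on(a,g)}
    → {clear(a), handempty, on(a,g), ontable(g)}
  through step 3 (putdown(c)): drop {handempty}, keep {clear(a), on(a,g), ontable(g)}, require {holding(c)}
    → {clear(a), holding(c), on(a,g), ontable(g)}
  through step 2 (pickup(c)): drop {holding(c)}, keep {clear(a), on(a,g), ontable(g)}, require {clear(c), handempty, ontable(c)}
    → {clear(a), clear(c), handempty, on(a,g), ontable(c), ontable(g)}
  through step 1 (putdown(g)): drop {handempty, ontable(g)}, keep {clear(a), clear(c), on(a,g), ontable(c)}, require {holding(g)}
    → {clear(a), clear(c), holding(g), on(a,g), ontable(c)}

== RESULT ==
["clear(a)", "clear(c)", "holding(g)", "on(a,g)", "ontable(c)"]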